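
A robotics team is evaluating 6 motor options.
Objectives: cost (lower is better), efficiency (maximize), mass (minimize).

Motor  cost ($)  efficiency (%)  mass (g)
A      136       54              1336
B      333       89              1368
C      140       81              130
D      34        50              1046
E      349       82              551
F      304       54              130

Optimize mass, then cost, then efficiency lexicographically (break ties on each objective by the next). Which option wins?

First minimize mass: best is 130, kept {C, F}.
Then minimize cost: best is 140, kept {C}.

C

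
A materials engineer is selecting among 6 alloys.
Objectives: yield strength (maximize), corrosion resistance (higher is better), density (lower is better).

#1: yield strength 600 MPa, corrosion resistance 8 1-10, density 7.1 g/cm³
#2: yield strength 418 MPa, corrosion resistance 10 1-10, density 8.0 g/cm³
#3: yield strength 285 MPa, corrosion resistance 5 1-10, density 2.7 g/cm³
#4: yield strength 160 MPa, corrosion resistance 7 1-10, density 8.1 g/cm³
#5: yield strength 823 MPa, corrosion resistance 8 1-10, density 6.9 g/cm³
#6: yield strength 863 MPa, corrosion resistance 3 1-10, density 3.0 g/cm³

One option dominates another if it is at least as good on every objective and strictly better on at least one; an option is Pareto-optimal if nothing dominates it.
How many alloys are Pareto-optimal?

4

#1: dominated by #5 (yield strength 823≥600, corrosion resistance 8≥8, density 6.9≤7.1).
#2: not dominated (best corrosion resistance).
#3: not dominated (best density).
#4: dominated by #1 (yield strength 600≥160, corrosion resistance 8≥7, density 7.1≤8.1).
#5: not dominated.
#6: not dominated (best yield strength).
Pareto-optimal: #2, #3, #5, #6 → 4.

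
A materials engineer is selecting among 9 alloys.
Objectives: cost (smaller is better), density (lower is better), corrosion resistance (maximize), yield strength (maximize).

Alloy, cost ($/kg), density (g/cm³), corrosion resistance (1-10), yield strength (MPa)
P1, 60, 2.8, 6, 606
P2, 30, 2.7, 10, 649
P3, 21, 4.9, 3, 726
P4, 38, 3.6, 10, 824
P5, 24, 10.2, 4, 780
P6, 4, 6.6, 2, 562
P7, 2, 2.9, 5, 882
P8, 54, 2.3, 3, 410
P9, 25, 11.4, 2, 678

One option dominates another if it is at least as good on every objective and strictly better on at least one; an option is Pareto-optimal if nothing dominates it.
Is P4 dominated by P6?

No

P6 vs P4: P6 is worse on density (6.6 vs 3.6), so it does not dominate P4.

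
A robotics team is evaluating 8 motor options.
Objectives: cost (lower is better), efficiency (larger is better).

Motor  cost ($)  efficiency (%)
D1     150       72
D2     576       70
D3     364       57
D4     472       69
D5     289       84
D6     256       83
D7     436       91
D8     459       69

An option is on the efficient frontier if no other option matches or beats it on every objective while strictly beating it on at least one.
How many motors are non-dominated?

D1: not dominated (best cost).
D2: dominated by D1 (cost 150≤576, efficiency 72≥70).
D3: dominated by D1 (cost 150≤364, efficiency 72≥57).
D4: dominated by D1 (cost 150≤472, efficiency 72≥69).
D5: not dominated.
D6: not dominated.
D7: not dominated (best efficiency).
D8: dominated by D1 (cost 150≤459, efficiency 72≥69).
Pareto-optimal: D1, D5, D6, D7 → 4.

4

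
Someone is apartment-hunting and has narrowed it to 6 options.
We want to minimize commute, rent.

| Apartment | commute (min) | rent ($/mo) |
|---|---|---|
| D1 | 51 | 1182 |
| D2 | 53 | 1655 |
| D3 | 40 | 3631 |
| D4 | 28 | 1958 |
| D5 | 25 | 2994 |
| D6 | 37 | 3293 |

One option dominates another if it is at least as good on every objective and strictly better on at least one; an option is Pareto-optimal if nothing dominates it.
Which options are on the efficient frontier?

D1: not dominated (best rent).
D2: dominated by D1 (commute 51≤53, rent 1182≤1655).
D3: dominated by D4 (commute 28≤40, rent 1958≤3631).
D4: not dominated.
D5: not dominated (best commute).
D6: dominated by D4 (commute 28≤37, rent 1958≤3293).

D1, D4, D5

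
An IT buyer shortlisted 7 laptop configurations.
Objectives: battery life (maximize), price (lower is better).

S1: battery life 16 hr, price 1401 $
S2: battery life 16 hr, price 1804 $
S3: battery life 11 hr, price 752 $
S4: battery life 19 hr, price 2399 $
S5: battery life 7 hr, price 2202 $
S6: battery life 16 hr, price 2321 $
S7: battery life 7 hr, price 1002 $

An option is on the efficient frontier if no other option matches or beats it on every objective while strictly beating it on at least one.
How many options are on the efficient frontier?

S1: not dominated.
S2: dominated by S1 (battery life 16≥16, price 1401≤1804).
S3: not dominated (best price).
S4: not dominated (best battery life).
S5: dominated by S1 (battery life 16≥7, price 1401≤2202).
S6: dominated by S1 (battery life 16≥16, price 1401≤2321).
S7: dominated by S3 (battery life 11≥7, price 752≤1002).
Pareto-optimal: S1, S3, S4 → 3.

3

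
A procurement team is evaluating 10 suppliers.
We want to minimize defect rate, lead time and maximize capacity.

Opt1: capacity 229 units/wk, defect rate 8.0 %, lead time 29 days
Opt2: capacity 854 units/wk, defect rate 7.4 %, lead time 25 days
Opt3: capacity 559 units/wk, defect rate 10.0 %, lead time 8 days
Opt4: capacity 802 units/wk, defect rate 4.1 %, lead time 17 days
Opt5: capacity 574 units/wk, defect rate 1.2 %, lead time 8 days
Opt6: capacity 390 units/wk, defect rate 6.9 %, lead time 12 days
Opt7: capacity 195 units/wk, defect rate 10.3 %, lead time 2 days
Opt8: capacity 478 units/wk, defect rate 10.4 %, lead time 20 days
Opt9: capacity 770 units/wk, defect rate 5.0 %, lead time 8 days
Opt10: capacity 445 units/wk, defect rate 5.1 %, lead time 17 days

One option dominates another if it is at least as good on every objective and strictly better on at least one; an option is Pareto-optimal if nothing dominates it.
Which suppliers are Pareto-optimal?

Opt2, Opt4, Opt5, Opt7, Opt9

Opt1: dominated by Opt2 (capacity 854≥229, defect rate 7.4≤8.0, lead time 25≤29).
Opt2: not dominated (best capacity).
Opt3: dominated by Opt5 (capacity 574≥559, defect rate 1.2≤10.0, lead time 8≤8).
Opt4: not dominated.
Opt5: not dominated (best defect rate).
Opt6: dominated by Opt5 (capacity 574≥390, defect rate 1.2≤6.9, lead time 8≤12).
Opt7: not dominated (best lead time).
Opt8: dominated by Opt3 (capacity 559≥478, defect rate 10.0≤10.4, lead time 8≤20).
Opt9: not dominated.
Opt10: dominated by Opt4 (capacity 802≥445, defect rate 4.1≤5.1, lead time 17≤17).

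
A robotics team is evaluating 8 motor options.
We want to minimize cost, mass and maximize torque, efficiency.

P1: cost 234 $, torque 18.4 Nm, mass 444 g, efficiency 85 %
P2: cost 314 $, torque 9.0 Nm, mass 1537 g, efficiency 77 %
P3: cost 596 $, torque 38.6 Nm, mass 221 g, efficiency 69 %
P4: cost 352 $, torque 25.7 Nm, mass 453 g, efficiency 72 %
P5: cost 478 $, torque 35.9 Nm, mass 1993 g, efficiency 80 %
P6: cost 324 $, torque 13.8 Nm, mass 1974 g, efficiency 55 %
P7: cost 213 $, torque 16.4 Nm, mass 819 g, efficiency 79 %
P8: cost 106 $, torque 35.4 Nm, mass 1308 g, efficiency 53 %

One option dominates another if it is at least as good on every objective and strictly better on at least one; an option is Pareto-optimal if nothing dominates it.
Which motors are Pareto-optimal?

P1, P3, P4, P5, P7, P8

P1: not dominated (best efficiency).
P2: dominated by P1 (cost 234≤314, torque 18.4≥9.0, mass 444≤1537, efficiency 85≥77).
P3: not dominated (best torque).
P4: not dominated.
P5: not dominated.
P6: dominated by P1 (cost 234≤324, torque 18.4≥13.8, mass 444≤1974, efficiency 85≥55).
P7: not dominated.
P8: not dominated (best cost).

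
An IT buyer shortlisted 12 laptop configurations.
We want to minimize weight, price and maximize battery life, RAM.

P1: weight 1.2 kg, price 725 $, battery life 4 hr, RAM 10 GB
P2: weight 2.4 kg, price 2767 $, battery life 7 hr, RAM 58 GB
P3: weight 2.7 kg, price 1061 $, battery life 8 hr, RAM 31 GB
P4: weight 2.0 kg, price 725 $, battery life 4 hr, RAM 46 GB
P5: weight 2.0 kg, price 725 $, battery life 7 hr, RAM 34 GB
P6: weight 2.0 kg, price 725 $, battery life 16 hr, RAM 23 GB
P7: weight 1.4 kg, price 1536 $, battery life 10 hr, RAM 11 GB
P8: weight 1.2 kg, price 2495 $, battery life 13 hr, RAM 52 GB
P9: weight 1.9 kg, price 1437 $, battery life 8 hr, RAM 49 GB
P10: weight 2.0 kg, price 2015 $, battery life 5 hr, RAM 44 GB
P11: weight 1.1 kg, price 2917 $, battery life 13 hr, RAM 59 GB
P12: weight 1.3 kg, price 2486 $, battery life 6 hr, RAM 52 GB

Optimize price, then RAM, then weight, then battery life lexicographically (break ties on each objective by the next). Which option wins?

First minimize price: best is 725, kept {P1, P4, P5, P6}.
Then maximize RAM: best is 46, kept {P4}.

P4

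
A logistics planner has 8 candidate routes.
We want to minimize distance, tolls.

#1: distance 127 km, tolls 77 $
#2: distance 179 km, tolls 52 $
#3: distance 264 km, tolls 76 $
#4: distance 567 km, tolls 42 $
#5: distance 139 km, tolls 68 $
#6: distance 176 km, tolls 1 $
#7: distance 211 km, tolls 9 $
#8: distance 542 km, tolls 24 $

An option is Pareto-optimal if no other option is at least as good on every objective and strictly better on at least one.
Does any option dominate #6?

#1: worse on tolls (77 vs 1).
#2: worse on distance (179 vs 176).
#3: worse on distance (264 vs 176).
#4: worse on distance (567 vs 176).
#5: worse on tolls (68 vs 1).
#7: worse on distance (211 vs 176).
#8: worse on distance (542 vs 176).
No option is at least as good as #6 on every objective and strictly better on one.

No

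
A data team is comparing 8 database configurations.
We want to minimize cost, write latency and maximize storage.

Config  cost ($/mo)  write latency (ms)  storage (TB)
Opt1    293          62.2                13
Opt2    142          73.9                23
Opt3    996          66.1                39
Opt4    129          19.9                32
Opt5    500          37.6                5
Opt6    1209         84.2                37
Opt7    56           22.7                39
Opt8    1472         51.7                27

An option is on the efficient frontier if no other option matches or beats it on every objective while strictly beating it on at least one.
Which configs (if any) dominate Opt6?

Opt3, Opt7

Opt3: cost 996≤1209, write latency 66.1≤84.2, storage 39≥37 — dominates Opt6.
Opt7: cost 56≤1209, write latency 22.7≤84.2, storage 39≥37 — dominates Opt6.
Others (Opt1, Opt2, Opt4, Opt5, Opt8) are each worse than Opt6 on at least one objective.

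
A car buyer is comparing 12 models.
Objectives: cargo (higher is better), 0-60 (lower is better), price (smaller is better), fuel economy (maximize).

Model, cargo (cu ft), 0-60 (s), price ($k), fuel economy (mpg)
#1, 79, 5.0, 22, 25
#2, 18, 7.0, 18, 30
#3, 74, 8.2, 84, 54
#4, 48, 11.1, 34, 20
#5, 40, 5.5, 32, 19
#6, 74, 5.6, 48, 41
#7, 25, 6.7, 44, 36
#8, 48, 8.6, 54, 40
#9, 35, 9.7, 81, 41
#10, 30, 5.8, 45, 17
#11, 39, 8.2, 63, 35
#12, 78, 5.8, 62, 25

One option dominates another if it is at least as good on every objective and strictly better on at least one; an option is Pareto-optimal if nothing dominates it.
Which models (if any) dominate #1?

#2: worse on cargo (18 vs 79).
#3: worse on cargo (74 vs 79).
#4: worse on cargo (48 vs 79).
#5: worse on cargo (40 vs 79).
#6: worse on cargo (74 vs 79).
#7: worse on cargo (25 vs 79).
#8: worse on cargo (48 vs 79).
#9: worse on cargo (35 vs 79).
#10: worse on cargo (30 vs 79).
#11: worse on cargo (39 vs 79).
#12: worse on cargo (78 vs 79).
No option dominates #1.

none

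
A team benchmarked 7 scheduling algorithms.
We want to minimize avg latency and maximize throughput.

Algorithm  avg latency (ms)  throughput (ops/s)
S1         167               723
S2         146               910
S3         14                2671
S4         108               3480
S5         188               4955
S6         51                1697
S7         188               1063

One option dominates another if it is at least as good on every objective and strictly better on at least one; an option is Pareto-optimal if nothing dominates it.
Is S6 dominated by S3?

Yes

S3 vs S6: avg latency 14≤51, throughput 2671≥1697 — S3 is at least as good on every objective with at least one strict improvement.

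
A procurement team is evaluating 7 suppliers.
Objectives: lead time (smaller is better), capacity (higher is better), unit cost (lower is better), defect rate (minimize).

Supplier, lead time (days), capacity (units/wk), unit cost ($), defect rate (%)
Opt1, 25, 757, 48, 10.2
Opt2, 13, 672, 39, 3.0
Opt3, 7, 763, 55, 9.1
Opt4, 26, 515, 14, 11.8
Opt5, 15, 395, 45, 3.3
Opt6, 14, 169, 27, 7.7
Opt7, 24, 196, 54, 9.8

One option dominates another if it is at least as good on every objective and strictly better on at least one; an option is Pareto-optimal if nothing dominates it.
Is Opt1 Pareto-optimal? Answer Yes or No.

Yes

Opt2: worse on capacity (672 vs 757).
Opt3: worse on unit cost (55 vs 48).
Opt4: worse on lead time (26 vs 25).
Opt5: worse on capacity (395 vs 757).
Opt6: worse on capacity (169 vs 757).
Opt7: worse on capacity (196 vs 757).
No option is at least as good as Opt1 on every objective and strictly better on one.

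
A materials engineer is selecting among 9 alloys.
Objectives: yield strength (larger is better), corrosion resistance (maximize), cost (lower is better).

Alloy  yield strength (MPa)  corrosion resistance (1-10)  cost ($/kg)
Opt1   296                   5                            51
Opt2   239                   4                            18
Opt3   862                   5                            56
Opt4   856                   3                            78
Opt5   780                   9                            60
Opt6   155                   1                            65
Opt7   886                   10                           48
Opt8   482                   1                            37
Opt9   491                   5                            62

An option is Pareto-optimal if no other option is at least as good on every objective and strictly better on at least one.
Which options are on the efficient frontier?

Opt2, Opt7, Opt8

Opt1: dominated by Opt7 (yield strength 886≥296, corrosion resistance 10≥5, cost 48≤51).
Opt2: not dominated (best cost).
Opt3: dominated by Opt7 (yield strength 886≥862, corrosion resistance 10≥5, cost 48≤56).
Opt4: dominated by Opt3 (yield strength 862≥856, corrosion resistance 5≥3, cost 56≤78).
Opt5: dominated by Opt7 (yield strength 886≥780, corrosion resistance 10≥9, cost 48≤60).
Opt6: dominated by Opt1 (yield strength 296≥155, corrosion resistance 5≥1, cost 51≤65).
Opt7: not dominated (best yield strength).
Opt8: not dominated.
Opt9: dominated by Opt3 (yield strength 862≥491, corrosion resistance 5≥5, cost 56≤62).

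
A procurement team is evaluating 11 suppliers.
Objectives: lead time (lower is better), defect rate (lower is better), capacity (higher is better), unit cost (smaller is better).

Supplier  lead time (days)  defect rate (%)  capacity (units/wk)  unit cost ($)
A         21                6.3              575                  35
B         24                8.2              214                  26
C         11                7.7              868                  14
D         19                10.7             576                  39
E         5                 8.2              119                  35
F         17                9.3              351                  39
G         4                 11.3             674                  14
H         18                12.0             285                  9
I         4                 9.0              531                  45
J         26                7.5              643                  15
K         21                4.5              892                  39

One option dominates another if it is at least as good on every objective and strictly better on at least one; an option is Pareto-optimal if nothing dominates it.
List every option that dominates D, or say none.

C: lead time 11≤19, defect rate 7.7≤10.7, capacity 868≥576, unit cost 14≤39 — dominates D.
Others (A, B, E, F, G, H, I, J, K) are each worse than D on at least one objective.

C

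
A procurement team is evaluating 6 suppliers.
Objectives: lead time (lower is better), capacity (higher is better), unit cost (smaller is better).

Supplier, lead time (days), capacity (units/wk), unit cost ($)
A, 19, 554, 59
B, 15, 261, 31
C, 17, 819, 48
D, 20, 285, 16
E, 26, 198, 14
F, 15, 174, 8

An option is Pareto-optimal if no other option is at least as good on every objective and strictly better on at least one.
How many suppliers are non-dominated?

A: dominated by C (lead time 17≤19, capacity 819≥554, unit cost 48≤59).
B: not dominated.
C: not dominated (best capacity).
D: not dominated.
E: not dominated.
F: not dominated (best unit cost).
Pareto-optimal: B, C, D, E, F → 5.

5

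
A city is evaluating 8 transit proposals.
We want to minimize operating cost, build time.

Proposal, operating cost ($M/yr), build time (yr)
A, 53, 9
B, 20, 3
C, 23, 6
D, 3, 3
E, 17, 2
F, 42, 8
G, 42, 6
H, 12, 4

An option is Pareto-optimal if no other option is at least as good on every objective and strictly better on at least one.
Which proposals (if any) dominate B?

D: operating cost 3≤20, build time 3≤3 — dominates B.
E: operating cost 17≤20, build time 2≤3 — dominates B.
Others (A, C, F, G, H) are each worse than B on at least one objective.

D, E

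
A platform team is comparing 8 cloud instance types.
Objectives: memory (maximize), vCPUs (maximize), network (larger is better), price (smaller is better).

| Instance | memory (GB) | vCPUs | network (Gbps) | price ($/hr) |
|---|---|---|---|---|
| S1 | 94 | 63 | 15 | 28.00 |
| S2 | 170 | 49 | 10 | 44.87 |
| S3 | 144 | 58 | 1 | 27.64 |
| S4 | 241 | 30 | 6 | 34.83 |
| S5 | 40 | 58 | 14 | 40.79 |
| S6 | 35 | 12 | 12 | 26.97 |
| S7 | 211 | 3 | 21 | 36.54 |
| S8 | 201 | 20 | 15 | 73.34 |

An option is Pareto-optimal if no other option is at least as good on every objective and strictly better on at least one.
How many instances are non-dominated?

7

S1: not dominated (best vCPUs).
S2: not dominated.
S3: not dominated.
S4: not dominated (best memory).
S5: dominated by S1 (memory 94≥40, vCPUs 63≥58, network 15≥14, price 28.00≤40.79).
S6: not dominated (best price).
S7: not dominated (best network).
S8: not dominated.
Pareto-optimal: S1, S2, S3, S4, S6, S7, S8 → 7.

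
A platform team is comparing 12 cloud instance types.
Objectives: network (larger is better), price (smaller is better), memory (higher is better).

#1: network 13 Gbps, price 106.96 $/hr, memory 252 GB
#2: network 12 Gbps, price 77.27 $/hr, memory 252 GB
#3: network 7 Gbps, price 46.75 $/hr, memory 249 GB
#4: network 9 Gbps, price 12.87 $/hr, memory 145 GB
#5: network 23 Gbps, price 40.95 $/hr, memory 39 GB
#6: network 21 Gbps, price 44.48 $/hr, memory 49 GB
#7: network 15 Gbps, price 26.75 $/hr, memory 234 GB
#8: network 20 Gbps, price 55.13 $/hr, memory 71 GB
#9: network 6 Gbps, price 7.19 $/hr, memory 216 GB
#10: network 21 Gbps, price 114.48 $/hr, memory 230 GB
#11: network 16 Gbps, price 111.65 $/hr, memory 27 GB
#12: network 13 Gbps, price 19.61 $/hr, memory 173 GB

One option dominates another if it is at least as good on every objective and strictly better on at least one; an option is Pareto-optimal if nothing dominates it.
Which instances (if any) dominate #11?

#5: network 23≥16, price 40.95≤111.65, memory 39≥27 — dominates #11.
#6: network 21≥16, price 44.48≤111.65, memory 49≥27 — dominates #11.
#8: network 20≥16, price 55.13≤111.65, memory 71≥27 — dominates #11.
Others (#1, #2, #3, #4, #7, #9, #10, #12) are each worse than #11 on at least one objective.

#5, #6, #8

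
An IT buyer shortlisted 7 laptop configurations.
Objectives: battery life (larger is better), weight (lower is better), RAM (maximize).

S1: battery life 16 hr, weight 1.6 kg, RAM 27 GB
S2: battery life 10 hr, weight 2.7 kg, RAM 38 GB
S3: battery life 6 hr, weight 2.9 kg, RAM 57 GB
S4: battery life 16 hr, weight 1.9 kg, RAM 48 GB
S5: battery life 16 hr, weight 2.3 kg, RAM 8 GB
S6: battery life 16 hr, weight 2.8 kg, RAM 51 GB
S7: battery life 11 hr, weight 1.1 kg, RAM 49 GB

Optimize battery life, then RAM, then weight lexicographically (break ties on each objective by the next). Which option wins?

First maximize battery life: best is 16, kept {S1, S4, S5, S6}.
Then maximize RAM: best is 51, kept {S6}.

S6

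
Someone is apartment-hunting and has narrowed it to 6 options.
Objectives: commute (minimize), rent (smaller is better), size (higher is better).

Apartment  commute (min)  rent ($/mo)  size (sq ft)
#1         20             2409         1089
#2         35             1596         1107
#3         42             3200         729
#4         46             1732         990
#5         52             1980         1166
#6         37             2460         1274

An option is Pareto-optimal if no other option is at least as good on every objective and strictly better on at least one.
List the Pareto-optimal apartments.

#1: not dominated (best commute).
#2: not dominated (best rent).
#3: dominated by #1 (commute 20≤42, rent 2409≤3200, size 1089≥729).
#4: dominated by #2 (commute 35≤46, rent 1596≤1732, size 1107≥990).
#5: not dominated.
#6: not dominated (best size).

#1, #2, #5, #6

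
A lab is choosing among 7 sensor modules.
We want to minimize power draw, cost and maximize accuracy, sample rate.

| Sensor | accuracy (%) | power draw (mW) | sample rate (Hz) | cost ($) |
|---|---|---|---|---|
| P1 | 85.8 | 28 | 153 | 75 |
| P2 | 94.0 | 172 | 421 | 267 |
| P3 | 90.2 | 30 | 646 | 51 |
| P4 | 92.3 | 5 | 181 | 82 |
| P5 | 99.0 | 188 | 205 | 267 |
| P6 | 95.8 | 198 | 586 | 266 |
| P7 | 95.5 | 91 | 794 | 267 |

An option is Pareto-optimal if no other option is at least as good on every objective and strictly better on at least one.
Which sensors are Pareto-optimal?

P1, P3, P4, P5, P6, P7

P1: not dominated.
P2: dominated by P7 (accuracy 95.5≥94.0, power draw 91≤172, sample rate 794≥421, cost 267≤267).
P3: not dominated (best cost).
P4: not dominated (best power draw).
P5: not dominated (best accuracy).
P6: not dominated.
P7: not dominated (best sample rate).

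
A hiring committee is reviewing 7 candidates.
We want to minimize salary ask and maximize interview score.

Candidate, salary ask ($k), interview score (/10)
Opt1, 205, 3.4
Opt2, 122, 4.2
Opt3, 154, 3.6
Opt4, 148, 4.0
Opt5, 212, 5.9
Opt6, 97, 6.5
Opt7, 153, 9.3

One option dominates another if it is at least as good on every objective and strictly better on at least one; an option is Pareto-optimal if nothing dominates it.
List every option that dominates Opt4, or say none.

Opt2: salary ask 122≤148, interview score 4.2≥4.0 — dominates Opt4.
Opt6: salary ask 97≤148, interview score 6.5≥4.0 — dominates Opt4.
Others (Opt1, Opt3, Opt5, Opt7) are each worse than Opt4 on at least one objective.

Opt2, Opt6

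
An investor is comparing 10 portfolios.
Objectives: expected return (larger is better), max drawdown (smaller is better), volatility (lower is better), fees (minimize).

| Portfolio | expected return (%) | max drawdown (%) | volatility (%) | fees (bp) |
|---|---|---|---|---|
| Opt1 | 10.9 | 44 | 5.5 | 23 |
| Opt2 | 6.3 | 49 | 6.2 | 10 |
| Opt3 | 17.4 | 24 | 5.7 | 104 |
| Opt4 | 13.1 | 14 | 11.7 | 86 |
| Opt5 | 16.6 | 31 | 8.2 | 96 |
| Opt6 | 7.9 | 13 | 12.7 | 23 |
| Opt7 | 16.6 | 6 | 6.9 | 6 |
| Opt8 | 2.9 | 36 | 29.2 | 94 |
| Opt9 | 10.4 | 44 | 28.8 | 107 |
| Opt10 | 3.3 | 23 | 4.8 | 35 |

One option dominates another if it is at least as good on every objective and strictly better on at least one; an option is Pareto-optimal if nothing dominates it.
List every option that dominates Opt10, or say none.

Opt1: worse on max drawdown (44 vs 23).
Opt2: worse on max drawdown (49 vs 23).
Opt3: worse on max drawdown (24 vs 23).
Opt4: worse on volatility (11.7 vs 4.8).
Opt5: worse on max drawdown (31 vs 23).
Opt6: worse on volatility (12.7 vs 4.8).
Opt7: worse on volatility (6.9 vs 4.8).
Opt8: worse on expected return (2.9 vs 3.3).
Opt9: worse on max drawdown (44 vs 23).
No option dominates Opt10.

none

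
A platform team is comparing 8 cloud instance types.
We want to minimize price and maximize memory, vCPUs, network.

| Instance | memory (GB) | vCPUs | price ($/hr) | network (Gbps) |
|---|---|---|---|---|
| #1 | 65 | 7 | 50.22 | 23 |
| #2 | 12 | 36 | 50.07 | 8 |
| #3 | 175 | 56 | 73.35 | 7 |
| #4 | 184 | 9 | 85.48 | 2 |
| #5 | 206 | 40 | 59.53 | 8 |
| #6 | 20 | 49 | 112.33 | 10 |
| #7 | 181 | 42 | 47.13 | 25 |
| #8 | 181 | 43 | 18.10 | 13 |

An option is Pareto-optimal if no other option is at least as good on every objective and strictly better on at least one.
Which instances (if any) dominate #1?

#7: memory 181≥65, vCPUs 42≥7, price 47.13≤50.22, network 25≥23 — dominates #1.
Others (#2, #3, #4, #5, #6, #8) are each worse than #1 on at least one objective.

#7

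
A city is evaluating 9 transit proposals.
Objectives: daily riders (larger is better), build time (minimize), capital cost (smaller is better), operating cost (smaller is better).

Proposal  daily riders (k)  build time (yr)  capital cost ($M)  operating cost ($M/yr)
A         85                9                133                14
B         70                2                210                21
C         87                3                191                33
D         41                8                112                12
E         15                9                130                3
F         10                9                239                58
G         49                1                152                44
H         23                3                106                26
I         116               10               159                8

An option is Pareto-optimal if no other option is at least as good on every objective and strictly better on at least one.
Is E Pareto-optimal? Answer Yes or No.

Yes

A: worse on capital cost (133 vs 130).
B: worse on capital cost (210 vs 130).
C: worse on capital cost (191 vs 130).
D: worse on operating cost (12 vs 3).
F: worse on daily riders (10 vs 15).
G: worse on capital cost (152 vs 130).
H: worse on operating cost (26 vs 3).
I: worse on build time (10 vs 9).
No option is at least as good as E on every objective and strictly better on one.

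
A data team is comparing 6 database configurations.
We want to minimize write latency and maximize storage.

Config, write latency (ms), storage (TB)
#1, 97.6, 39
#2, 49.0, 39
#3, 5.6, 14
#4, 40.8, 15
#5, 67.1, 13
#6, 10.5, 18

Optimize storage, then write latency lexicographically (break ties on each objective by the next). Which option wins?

#2

First maximize storage: best is 39, kept {#1, #2}.
Then minimize write latency: best is 49.0, kept {#2}.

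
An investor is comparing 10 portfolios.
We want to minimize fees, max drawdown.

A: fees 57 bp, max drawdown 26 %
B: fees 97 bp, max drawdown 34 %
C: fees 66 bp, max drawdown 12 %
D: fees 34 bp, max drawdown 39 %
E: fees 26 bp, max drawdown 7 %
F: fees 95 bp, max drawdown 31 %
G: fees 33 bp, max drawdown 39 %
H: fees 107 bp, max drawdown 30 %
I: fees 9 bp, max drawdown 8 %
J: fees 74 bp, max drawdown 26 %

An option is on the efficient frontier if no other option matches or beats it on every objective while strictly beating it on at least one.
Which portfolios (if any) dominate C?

E: fees 26≤66, max drawdown 7≤12 — dominates C.
I: fees 9≤66, max drawdown 8≤12 — dominates C.
Others (A, B, D, F, G, H, J) are each worse than C on at least one objective.

E, I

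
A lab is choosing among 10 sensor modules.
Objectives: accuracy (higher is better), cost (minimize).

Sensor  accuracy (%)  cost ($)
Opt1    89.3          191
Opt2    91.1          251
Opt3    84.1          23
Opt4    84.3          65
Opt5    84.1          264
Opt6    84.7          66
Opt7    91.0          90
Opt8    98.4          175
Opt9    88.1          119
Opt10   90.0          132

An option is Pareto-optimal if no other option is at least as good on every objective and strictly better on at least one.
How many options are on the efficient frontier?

Opt1: dominated by Opt7 (accuracy 91.0≥89.3, cost 90≤191).
Opt2: dominated by Opt8 (accuracy 98.4≥91.1, cost 175≤251).
Opt3: not dominated (best cost).
Opt4: not dominated.
Opt5: dominated by Opt1 (accuracy 89.3≥84.1, cost 191≤264).
Opt6: not dominated.
Opt7: not dominated.
Opt8: not dominated (best accuracy).
Opt9: dominated by Opt7 (accuracy 91.0≥88.1, cost 90≤119).
Opt10: dominated by Opt7 (accuracy 91.0≥90.0, cost 90≤132).
Pareto-optimal: Opt3, Opt4, Opt6, Opt7, Opt8 → 5.

5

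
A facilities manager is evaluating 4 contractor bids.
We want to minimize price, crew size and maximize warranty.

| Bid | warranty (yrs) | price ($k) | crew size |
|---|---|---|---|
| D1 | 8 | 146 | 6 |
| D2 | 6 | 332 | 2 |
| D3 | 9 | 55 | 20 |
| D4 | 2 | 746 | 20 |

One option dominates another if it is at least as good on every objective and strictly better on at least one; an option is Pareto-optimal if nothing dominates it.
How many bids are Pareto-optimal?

D1: not dominated.
D2: not dominated (best crew size).
D3: not dominated (best warranty).
D4: dominated by D1 (warranty 8≥2, price 146≤746, crew size 6≤20).
Pareto-optimal: D1, D2, D3 → 3.

3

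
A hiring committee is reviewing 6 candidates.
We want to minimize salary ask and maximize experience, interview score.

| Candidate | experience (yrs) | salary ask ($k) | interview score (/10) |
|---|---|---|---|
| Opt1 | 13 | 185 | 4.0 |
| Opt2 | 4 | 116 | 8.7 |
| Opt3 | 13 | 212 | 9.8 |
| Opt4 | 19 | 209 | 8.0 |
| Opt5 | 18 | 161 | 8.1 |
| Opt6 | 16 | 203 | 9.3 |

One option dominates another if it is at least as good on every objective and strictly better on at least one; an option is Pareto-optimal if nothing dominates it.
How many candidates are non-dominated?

Opt1: dominated by Opt5 (experience 18≥13, salary ask 161≤185, interview score 8.1≥4.0).
Opt2: not dominated (best salary ask).
Opt3: not dominated (best interview score).
Opt4: not dominated (best experience).
Opt5: not dominated.
Opt6: not dominated.
Pareto-optimal: Opt2, Opt3, Opt4, Opt5, Opt6 → 5.

5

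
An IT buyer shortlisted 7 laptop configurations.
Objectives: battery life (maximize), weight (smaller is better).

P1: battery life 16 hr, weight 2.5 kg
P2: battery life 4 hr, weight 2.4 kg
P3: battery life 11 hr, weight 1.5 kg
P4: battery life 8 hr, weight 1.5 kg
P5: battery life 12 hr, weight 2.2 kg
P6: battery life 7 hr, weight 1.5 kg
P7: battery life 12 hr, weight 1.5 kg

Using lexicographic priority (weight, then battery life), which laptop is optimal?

P7

First minimize weight: best is 1.5, kept {P3, P4, P6, P7}.
Then maximize battery life: best is 12, kept {P7}.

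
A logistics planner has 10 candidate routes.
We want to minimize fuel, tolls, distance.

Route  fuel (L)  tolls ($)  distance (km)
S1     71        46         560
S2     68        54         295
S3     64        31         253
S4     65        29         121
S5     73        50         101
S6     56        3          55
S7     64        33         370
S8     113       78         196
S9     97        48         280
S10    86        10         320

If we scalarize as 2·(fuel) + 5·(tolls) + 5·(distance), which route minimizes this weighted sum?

S1: 2·71 + 5·46 + 5·560 = 3172
S2: 2·68 + 5·54 + 5·295 = 1881
S3: 2·64 + 5·31 + 5·253 = 1548
S4: 2·65 + 5·29 + 5·121 = 880
S5: 2·73 + 5·50 + 5·101 = 901
S6: 2·56 + 5·3 + 5·55 = 402
S7: 2·64 + 5·33 + 5·370 = 2143
S8: 2·113 + 5·78 + 5·196 = 1596
S9: 2·97 + 5·48 + 5·280 = 1834
S10: 2·86 + 5·10 + 5·320 = 1822
Lowest: S6 at 402.

S6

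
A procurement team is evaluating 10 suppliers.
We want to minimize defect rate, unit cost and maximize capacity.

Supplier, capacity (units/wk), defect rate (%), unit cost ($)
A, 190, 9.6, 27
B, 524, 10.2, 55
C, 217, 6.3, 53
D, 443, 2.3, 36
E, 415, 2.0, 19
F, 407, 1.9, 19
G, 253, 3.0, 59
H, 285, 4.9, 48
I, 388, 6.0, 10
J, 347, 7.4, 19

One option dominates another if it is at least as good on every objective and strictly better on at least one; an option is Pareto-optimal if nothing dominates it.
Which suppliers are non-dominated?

B, D, E, F, I

A: dominated by E (capacity 415≥190, defect rate 2.0≤9.6, unit cost 19≤27).
B: not dominated (best capacity).
C: dominated by D (capacity 443≥217, defect rate 2.3≤6.3, unit cost 36≤53).
D: not dominated.
E: not dominated.
F: not dominated (best defect rate).
G: dominated by D (capacity 443≥253, defect rate 2.3≤3.0, unit cost 36≤59).
H: dominated by D (capacity 443≥285, defect rate 2.3≤4.9, unit cost 36≤48).
I: not dominated (best unit cost).
J: dominated by E (capacity 415≥347, defect rate 2.0≤7.4, unit cost 19≤19).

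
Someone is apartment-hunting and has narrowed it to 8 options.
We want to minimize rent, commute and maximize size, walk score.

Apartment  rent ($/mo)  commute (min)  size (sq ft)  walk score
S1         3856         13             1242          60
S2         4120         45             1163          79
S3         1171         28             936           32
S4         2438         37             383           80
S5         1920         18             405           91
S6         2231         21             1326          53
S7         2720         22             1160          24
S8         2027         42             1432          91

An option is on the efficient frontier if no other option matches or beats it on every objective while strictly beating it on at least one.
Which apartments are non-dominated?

S1, S3, S5, S6, S8

S1: not dominated (best commute).
S2: dominated by S8 (rent 2027≤4120, commute 42≤45, size 1432≥1163, walk score 91≥79).
S3: not dominated (best rent).
S4: dominated by S5 (rent 1920≤2438, commute 18≤37, size 405≥383, walk score 91≥80).
S5: not dominated.
S6: not dominated.
S7: dominated by S6 (rent 2231≤2720, commute 21≤22, size 1326≥1160, walk score 53≥24).
S8: not dominated (best size).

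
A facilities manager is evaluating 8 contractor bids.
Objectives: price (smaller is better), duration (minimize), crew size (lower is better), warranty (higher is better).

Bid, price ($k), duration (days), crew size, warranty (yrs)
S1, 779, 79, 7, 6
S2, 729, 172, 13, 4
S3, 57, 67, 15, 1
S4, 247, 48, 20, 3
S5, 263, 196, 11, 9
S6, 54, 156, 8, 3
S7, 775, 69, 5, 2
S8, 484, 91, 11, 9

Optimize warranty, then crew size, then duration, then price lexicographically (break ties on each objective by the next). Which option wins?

S8

First maximize warranty: best is 9, kept {S5, S8}.
Then minimize crew size: best is 11, kept {S5, S8}.
Then minimize duration: best is 91, kept {S8}.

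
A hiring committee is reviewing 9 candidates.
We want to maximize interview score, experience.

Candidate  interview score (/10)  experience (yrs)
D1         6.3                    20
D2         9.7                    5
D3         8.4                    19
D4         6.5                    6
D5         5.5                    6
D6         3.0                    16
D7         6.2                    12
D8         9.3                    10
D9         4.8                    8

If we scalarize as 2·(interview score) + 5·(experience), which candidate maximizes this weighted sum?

D1

D1: 2·6.3 + 5·20 = 112.6
D2: 2·9.7 + 5·5 = 44.4
D3: 2·8.4 + 5·19 = 111.8
D4: 2·6.5 + 5·6 = 43.0
D5: 2·5.5 + 5·6 = 41.0
D6: 2·3.0 + 5·16 = 86.0
D7: 2·6.2 + 5·12 = 72.4
D8: 2·9.3 + 5·10 = 68.6
D9: 2·4.8 + 5·8 = 49.6
Highest: D1 at 112.6.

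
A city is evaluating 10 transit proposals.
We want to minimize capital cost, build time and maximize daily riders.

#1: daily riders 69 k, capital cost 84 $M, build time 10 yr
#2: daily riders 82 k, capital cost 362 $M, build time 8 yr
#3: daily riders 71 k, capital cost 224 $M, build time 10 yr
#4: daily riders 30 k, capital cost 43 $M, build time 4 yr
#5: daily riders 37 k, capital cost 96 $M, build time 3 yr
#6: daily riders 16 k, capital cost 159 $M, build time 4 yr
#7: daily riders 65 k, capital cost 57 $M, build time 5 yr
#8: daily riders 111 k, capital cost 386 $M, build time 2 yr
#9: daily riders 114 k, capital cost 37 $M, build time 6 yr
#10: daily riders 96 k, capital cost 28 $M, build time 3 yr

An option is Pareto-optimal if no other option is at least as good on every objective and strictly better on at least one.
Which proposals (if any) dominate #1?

#9: daily riders 114≥69, capital cost 37≤84, build time 6≤10 — dominates #1.
#10: daily riders 96≥69, capital cost 28≤84, build time 3≤10 — dominates #1.
Others (#2, #3, #4, #5, #6, #7, #8) are each worse than #1 on at least one objective.

#9, #10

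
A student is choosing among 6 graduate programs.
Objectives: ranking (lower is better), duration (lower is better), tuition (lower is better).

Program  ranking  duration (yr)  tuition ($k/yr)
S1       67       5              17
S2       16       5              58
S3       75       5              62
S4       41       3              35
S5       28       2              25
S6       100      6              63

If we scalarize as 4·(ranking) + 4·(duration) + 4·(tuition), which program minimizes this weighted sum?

S5

S1: 4·67 + 4·5 + 4·17 = 356
S2: 4·16 + 4·5 + 4·58 = 316
S3: 4·75 + 4·5 + 4·62 = 568
S4: 4·41 + 4·3 + 4·35 = 316
S5: 4·28 + 4·2 + 4·25 = 220
S6: 4·100 + 4·6 + 4·63 = 676
Lowest: S5 at 220.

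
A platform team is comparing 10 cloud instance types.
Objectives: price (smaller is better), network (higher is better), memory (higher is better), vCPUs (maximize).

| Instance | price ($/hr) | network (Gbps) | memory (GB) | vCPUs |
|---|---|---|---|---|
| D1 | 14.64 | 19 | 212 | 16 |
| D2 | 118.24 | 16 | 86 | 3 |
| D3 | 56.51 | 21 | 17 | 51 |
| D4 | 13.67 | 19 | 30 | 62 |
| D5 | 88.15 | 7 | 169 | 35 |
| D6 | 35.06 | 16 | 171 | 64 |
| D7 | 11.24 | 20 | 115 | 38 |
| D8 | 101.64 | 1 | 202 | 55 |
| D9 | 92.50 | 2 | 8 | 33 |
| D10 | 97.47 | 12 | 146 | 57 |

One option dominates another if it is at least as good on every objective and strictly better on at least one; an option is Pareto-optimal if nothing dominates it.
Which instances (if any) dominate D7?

none

D1: worse on price (14.64 vs 11.24).
D2: worse on price (118.24 vs 11.24).
D3: worse on price (56.51 vs 11.24).
D4: worse on price (13.67 vs 11.24).
D5: worse on price (88.15 vs 11.24).
D6: worse on price (35.06 vs 11.24).
D8: worse on price (101.64 vs 11.24).
D9: worse on price (92.50 vs 11.24).
D10: worse on price (97.47 vs 11.24).
No option dominates D7.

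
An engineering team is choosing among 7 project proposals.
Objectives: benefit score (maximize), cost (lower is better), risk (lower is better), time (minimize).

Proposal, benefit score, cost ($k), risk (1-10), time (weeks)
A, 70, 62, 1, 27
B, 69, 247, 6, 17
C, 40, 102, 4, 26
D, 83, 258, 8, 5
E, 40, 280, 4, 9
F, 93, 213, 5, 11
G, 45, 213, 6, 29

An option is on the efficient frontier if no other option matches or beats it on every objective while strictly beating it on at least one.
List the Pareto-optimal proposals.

A: not dominated (best cost).
B: dominated by F (benefit score 93≥69, cost 213≤247, risk 5≤6, time 11≤17).
C: not dominated.
D: not dominated (best time).
E: not dominated.
F: not dominated (best benefit score).
G: dominated by A (benefit score 70≥45, cost 62≤213, risk 1≤6, time 27≤29).

A, C, D, E, F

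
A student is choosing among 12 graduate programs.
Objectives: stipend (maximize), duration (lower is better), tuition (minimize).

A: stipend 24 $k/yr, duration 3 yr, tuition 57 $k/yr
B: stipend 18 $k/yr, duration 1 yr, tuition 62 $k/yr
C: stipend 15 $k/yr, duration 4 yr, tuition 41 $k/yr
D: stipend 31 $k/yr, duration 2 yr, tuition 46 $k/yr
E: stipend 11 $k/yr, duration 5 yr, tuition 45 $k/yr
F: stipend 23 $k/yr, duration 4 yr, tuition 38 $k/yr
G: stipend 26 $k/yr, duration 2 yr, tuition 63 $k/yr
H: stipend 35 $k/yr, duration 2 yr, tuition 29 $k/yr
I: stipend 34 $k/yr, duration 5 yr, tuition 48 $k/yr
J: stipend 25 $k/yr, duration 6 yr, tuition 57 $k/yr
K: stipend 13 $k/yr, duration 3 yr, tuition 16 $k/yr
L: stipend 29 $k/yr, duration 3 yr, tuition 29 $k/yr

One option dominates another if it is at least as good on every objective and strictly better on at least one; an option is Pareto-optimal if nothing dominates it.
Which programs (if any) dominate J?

D: stipend 31≥25, duration 2≤6, tuition 46≤57 — dominates J.
H: stipend 35≥25, duration 2≤6, tuition 29≤57 — dominates J.
I: stipend 34≥25, duration 5≤6, tuition 48≤57 — dominates J.
L: stipend 29≥25, duration 3≤6, tuition 29≤57 — dominates J.
Others (A, B, C, E, F, G, K) are each worse than J on at least one objective.

D, H, I, L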